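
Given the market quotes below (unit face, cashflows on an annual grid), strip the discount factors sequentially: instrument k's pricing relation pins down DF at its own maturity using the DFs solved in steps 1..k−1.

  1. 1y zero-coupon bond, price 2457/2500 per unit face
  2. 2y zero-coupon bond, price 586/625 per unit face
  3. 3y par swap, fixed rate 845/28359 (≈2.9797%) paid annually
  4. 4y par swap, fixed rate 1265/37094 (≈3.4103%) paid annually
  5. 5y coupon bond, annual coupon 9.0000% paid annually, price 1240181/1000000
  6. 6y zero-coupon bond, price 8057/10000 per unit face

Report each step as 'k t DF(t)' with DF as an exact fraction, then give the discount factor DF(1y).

step 1 [1y] zero: DF = P = 2457/2500 ≈ 0.982800
step 2 [2y] zero: DF = P = 586/625 ≈ 0.937600
step 3 [3y] swap r/1=845/28359: DF=(1 − 845/28359·(0.982800+0.937600))/(1+845/28359) = 1831/2000 ≈ 0.915500
step 4 [4y] swap r/1=1265/37094: DF=(1 − 1265/37094·(0.982800+0.937600+0.915500))/(1+1265/37094) = 1747/2000 ≈ 0.873500
step 5 [5y] bond c/1=9/100: DF=(1240181/1000000 − 9/100·(0.982800+0.937600+0.915500+0.873500))/(1+9/100) = 1663/2000 ≈ 0.831500
step 6 [6y] zero: DF = P = 8057/10000 ≈ 0.805700

1 1 2457/2500
2 2 586/625
3 3 1831/2000
4 4 1747/2000
5 5 1663/2000
6 6 8057/10000
DF(1y) = 2457/2500 ≈ 0.982800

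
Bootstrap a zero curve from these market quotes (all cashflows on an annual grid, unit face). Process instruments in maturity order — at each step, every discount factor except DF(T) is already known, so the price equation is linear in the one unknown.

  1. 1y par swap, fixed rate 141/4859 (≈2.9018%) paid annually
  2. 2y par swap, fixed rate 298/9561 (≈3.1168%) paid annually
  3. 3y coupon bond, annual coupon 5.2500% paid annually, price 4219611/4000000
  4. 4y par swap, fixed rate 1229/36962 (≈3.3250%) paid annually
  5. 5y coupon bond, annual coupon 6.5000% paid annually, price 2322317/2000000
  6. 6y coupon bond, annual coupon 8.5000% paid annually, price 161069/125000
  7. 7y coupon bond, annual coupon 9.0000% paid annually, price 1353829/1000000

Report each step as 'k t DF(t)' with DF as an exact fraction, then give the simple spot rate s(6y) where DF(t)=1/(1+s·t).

step 1 [1y] swap r/1=141/4859: DF=(1 − 141/4859·(0))/(1+141/4859) = 4859/5000 ≈ 0.971800
step 2 [2y] swap r/1=298/9561: DF=(1 − 298/9561·(0.971800))/(1+298/9561) = 2351/2500 ≈ 0.940400
step 3 [3y] bond c/1=21/400: DF=(4219611/4000000 − 21/400·(0.971800+0.940400))/(1+21/400) = 9069/10000 ≈ 0.906900
step 4 [4y] swap r/1=1229/36962: DF=(1 − 1229/36962·(0.971800+0.940400+0.906900))/(1+1229/36962) = 8771/10000 ≈ 0.877100
step 5 [5y] bond c/1=13/200: DF=(2322317/2000000 − 13/200·(0.971800+0.940400+0.906900+0.877100))/(1+13/200) = 8647/10000 ≈ 0.864700
step 6 [6y] bond c/1=17/200: DF=(161069/125000 − 17/200·(0.971800+0.940400+0.906900+0.877100+0.864700))/(1+17/200) = 8303/10000 ≈ 0.830300
step 7 [7y] bond c/1=9/100: DF=(1353829/1000000 − 9/100·(0.971800+0.940400+0.906900+0.877100+0.864700+0.830300))/(1+9/100) = 7969/10000 ≈ 0.796900

1 1 4859/5000
2 2 2351/2500
3 3 9069/10000
4 4 8771/10000
5 5 8647/10000
6 6 8303/10000
7 7 7969/10000
s(6y) = (1/(8303/10000) − 1)/(6) = 1697/49818 ≈ 3.4064%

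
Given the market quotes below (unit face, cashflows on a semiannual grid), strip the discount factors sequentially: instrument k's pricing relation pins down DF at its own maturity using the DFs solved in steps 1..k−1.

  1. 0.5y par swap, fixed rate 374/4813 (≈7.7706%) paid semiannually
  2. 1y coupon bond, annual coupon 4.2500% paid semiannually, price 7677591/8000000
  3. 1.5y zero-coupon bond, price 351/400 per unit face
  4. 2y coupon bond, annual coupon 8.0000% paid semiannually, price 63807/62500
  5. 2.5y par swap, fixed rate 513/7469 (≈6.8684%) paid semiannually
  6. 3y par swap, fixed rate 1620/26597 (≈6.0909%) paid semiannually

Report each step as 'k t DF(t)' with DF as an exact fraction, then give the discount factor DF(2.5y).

step 1 [0.5y] swap r/2=187/4813: DF=(1 − 187/4813·(0))/(1+187/4813) = 4813/5000 ≈ 0.962600
step 2 [1y] bond c/2=17/800: DF=(7677591/8000000 − 17/800·(0.962600))/(1+17/800) = 9197/10000 ≈ 0.919700
step 3 [1.5y] zero: DF = P = 351/400 ≈ 0.877500
step 4 [2y] bond c/2=1/25: DF=(63807/62500 − 1/25·(0.962600+0.919700+0.877500))/(1+1/25) = 1751/2000 ≈ 0.875500
step 5 [2.5y] swap r/2=513/14938: DF=(1 − 513/14938·(0.962600+0.919700+0.877500+0.875500))/(1+513/14938) = 8461/10000 ≈ 0.846100
step 6 [3y] swap r/2=810/26597: DF=(1 − 810/26597·(0.962600+0.919700+0.877500+0.875500+0.846100))/(1+810/26597) = 419/500 ≈ 0.838000

1 1/2 4813/5000
2 1 9197/10000
3 3/2 351/400
4 2 1751/2000
5 5/2 8461/10000
6 3 419/500
DF(2.5y) = 8461/10000 ≈ 0.846100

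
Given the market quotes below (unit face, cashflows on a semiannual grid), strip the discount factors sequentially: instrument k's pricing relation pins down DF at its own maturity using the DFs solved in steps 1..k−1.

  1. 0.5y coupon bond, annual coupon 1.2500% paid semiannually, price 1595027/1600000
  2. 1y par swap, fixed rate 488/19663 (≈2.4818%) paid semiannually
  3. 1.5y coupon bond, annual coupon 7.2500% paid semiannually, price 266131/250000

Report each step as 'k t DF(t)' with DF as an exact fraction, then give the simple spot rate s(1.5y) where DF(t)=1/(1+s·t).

step 1 [0.5y] bond c/2=1/160: DF=(1595027/1600000 − 1/160·(0))/(1+1/160) = 9907/10000 ≈ 0.990700
step 2 [1y] swap r/2=244/19663: DF=(1 − 244/19663·(0.990700))/(1+244/19663) = 2439/2500 ≈ 0.975600
step 3 [1.5y] bond c/2=29/800: DF=(266131/250000 − 29/800·(0.990700+0.975600))/(1+29/800) = 1917/2000 ≈ 0.958500

1 1/2 9907/10000
2 1 2439/2500
3 3/2 1917/2000
s(1.5y) = (1/(1917/2000) − 1)/(3/2) = 166/5751 ≈ 2.8865%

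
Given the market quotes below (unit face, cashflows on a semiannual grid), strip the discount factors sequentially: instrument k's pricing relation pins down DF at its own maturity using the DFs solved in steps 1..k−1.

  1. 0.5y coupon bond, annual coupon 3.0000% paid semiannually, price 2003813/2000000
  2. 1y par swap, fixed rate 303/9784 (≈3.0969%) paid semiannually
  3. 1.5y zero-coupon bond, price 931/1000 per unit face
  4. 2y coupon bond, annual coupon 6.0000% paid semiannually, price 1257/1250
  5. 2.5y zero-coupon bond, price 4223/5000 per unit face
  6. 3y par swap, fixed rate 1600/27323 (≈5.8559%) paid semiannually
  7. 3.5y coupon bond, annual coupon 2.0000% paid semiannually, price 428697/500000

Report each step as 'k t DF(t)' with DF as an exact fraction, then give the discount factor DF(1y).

step 1 [0.5y] bond c/2=3/200: DF=(2003813/2000000 − 3/200·(0))/(1+3/200) = 9871/10000 ≈ 0.987100
step 2 [1y] swap r/2=303/19568: DF=(1 − 303/19568·(0.987100))/(1+303/19568) = 9697/10000 ≈ 0.969700
step 3 [1.5y] zero: DF = P = 931/1000 ≈ 0.931000
step 4 [2y] bond c/2=3/100: DF=(1257/1250 − 3/100·(0.987100+0.969700+0.931000))/(1+3/100) = 4461/5000 ≈ 0.892200
step 5 [2.5y] zero: DF = P = 4223/5000 ≈ 0.844600
step 6 [3y] swap r/2=800/27323: DF=(1 − 800/27323·(0.987100+0.969700+0.931000+0.892200+0.844600))/(1+800/27323) = 21/25 ≈ 0.840000
step 7 [3.5y] bond c/2=1/100: DF=(428697/500000 − 1/100·(0.987100+0.969700+0.931000+0.892200+0.844600+0.840000))/(1+1/100) = 1987/2500 ≈ 0.794800

1 1/2 9871/10000
2 1 9697/10000
3 3/2 931/1000
4 2 4461/5000
5 5/2 4223/5000
6 3 21/25
7 7/2 1987/2500
DF(1y) = 9697/10000 ≈ 0.969700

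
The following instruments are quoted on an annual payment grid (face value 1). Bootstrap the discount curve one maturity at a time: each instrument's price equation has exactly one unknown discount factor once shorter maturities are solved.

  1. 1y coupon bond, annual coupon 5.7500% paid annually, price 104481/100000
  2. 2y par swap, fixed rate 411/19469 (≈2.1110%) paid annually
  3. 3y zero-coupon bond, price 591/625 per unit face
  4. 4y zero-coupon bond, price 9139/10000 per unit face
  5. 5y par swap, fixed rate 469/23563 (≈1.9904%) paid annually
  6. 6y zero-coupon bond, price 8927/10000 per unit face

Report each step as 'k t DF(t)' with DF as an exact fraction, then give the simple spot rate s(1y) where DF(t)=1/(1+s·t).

1 1 247/250
2 2 9589/10000
3 3 591/625
4 4 9139/10000
5 5 4531/5000
6 6 8927/10000
s(1y) = (1/(247/250) − 1)/(1) = 3/247 ≈ 1.2146%

step 1 [1y] bond c/1=23/400: DF=(104481/100000 − 23/400·(0))/(1+23/400) = 247/250 ≈ 0.988000
step 2 [2y] swap r/1=411/19469: DF=(1 − 411/19469·(0.988000))/(1+411/19469) = 9589/10000 ≈ 0.958900
step 3 [3y] zero: DF = P = 591/625 ≈ 0.945600
step 4 [4y] zero: DF = P = 9139/10000 ≈ 0.913900
step 5 [5y] swap r/1=469/23563: DF=(1 − 469/23563·(0.988000+0.958900+0.945600+0.913900))/(1+469/23563) = 4531/5000 ≈ 0.906200
step 6 [6y] zero: DF = P = 8927/10000 ≈ 0.892700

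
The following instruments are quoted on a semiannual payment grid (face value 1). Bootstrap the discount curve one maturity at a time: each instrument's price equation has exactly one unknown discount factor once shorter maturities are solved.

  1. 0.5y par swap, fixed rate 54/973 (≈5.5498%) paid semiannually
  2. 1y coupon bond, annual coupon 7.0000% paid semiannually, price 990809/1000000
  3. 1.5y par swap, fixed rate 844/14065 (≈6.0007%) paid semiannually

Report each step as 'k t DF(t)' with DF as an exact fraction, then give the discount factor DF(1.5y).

step 1 [0.5y] swap r/2=27/973: DF=(1 − 27/973·(0))/(1+27/973) = 973/1000 ≈ 0.973000
step 2 [1y] bond c/2=7/200: DF=(990809/1000000 − 7/200·(0.973000))/(1+7/200) = 2311/2500 ≈ 0.924400
step 3 [1.5y] swap r/2=422/14065: DF=(1 − 422/14065·(0.973000+0.924400))/(1+422/14065) = 2289/2500 ≈ 0.915600

1 1/2 973/1000
2 1 2311/2500
3 3/2 2289/2500
DF(1.5y) = 2289/2500 ≈ 0.915600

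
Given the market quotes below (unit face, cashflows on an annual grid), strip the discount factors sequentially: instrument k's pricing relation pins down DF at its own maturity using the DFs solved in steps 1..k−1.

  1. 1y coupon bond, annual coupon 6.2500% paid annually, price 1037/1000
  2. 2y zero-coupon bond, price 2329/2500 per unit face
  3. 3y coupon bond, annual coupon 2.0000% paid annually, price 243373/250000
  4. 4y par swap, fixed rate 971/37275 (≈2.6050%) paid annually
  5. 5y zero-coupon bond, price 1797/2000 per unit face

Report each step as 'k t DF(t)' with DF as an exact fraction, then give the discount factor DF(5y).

step 1 [1y] bond c/1=1/16: DF=(1037/1000 − 1/16·(0))/(1+1/16) = 122/125 ≈ 0.976000
step 2 [2y] zero: DF = P = 2329/2500 ≈ 0.931600
step 3 [3y] bond c/1=1/50: DF=(243373/250000 − 1/50·(0.976000+0.931600))/(1+1/50) = 917/1000 ≈ 0.917000
step 4 [4y] swap r/1=971/37275: DF=(1 − 971/37275·(0.976000+0.931600+0.917000))/(1+971/37275) = 9029/10000 ≈ 0.902900
step 5 [5y] zero: DF = P = 1797/2000 ≈ 0.898500

1 1 122/125
2 2 2329/2500
3 3 917/1000
4 4 9029/10000
5 5 1797/2000
DF(5y) = 1797/2000 ≈ 0.898500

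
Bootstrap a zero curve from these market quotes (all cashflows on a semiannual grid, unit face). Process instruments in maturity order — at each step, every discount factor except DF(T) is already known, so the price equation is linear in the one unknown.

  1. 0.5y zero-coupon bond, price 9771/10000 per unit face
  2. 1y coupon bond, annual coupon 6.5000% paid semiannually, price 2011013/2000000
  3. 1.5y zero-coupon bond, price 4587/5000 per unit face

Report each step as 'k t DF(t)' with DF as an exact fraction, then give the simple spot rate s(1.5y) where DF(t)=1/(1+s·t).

1 1/2 9771/10000
2 1 9431/10000
3 3/2 4587/5000
s(1.5y) = (1/(4587/5000) − 1)/(3/2) = 826/13761 ≈ 6.0025%

step 1 [0.5y] zero: DF = P = 9771/10000 ≈ 0.977100
step 2 [1y] bond c/2=13/400: DF=(2011013/2000000 − 13/400·(0.977100))/(1+13/400) = 9431/10000 ≈ 0.943100
step 3 [1.5y] zero: DF = P = 4587/5000 ≈ 0.917400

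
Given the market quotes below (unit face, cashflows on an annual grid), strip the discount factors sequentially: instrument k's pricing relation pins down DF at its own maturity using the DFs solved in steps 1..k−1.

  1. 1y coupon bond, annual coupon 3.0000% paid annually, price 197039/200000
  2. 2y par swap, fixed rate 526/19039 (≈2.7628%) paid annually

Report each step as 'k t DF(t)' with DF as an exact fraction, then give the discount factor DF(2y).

1 1 1913/2000
2 2 4737/5000
DF(2y) = 4737/5000 ≈ 0.947400

step 1 [1y] bond c/1=3/100: DF=(197039/200000 − 3/100·(0))/(1+3/100) = 1913/2000 ≈ 0.956500
step 2 [2y] swap r/1=526/19039: DF=(1 − 526/19039·(0.956500))/(1+526/19039) = 4737/5000 ≈ 0.947400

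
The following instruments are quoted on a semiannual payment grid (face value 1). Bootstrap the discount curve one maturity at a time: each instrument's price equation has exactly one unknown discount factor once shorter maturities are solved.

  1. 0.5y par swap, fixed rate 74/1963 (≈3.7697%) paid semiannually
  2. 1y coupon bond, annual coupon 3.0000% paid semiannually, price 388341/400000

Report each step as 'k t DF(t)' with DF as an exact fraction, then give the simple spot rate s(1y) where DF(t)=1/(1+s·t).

1 1/2 1963/2000
2 1 471/500
s(1y) = (1/(471/500) − 1)/(1) = 29/471 ≈ 6.1571%

step 1 [0.5y] swap r/2=37/1963: DF=(1 − 37/1963·(0))/(1+37/1963) = 1963/2000 ≈ 0.981500
step 2 [1y] bond c/2=3/200: DF=(388341/400000 − 3/200·(0.981500))/(1+3/200) = 471/500 ≈ 0.942000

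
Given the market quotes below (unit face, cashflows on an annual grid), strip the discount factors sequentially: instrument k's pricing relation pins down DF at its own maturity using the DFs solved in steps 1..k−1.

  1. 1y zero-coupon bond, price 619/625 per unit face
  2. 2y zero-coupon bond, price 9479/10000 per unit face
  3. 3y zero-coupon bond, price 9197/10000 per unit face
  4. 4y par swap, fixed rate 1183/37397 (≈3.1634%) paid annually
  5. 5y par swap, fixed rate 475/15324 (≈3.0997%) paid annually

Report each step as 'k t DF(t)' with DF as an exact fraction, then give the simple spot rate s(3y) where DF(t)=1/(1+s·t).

1 1 619/625
2 2 9479/10000
3 3 9197/10000
4 4 8817/10000
5 5 343/400
s(3y) = (1/(9197/10000) − 1)/(3) = 803/27591 ≈ 2.9104%

step 1 [1y] zero: DF = P = 619/625 ≈ 0.990400
step 2 [2y] zero: DF = P = 9479/10000 ≈ 0.947900
step 3 [3y] zero: DF = P = 9197/10000 ≈ 0.919700
step 4 [4y] swap r/1=1183/37397: DF=(1 − 1183/37397·(0.990400+0.947900+0.919700))/(1+1183/37397) = 8817/10000 ≈ 0.881700
step 5 [5y] swap r/1=475/15324: DF=(1 − 475/15324·(0.990400+0.947900+0.919700+0.881700))/(1+475/15324) = 343/400 ≈ 0.857500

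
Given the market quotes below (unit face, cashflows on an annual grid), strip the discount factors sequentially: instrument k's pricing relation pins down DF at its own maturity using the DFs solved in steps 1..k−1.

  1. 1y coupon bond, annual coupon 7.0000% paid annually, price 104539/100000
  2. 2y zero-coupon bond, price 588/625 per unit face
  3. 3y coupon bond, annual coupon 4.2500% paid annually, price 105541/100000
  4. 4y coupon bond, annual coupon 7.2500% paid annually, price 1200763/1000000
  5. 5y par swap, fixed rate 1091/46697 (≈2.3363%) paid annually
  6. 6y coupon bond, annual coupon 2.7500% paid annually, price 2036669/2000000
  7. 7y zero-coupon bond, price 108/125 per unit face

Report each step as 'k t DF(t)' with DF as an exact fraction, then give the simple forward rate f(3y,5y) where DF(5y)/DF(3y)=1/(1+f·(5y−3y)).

1 1 977/1000
2 2 588/625
3 3 4671/5000
4 4 2317/2500
5 5 8909/10000
6 6 8661/10000
7 7 108/125
f(3y,5y) = ((4671/5000)/(8909/10000) − 1)/(2) = 433/17818 ≈ 2.4301%

step 1 [1y] bond c/1=7/100: DF=(104539/100000 − 7/100·(0))/(1+7/100) = 977/1000 ≈ 0.977000
step 2 [2y] zero: DF = P = 588/625 ≈ 0.940800
step 3 [3y] bond c/1=17/400: DF=(105541/100000 − 17/400·(0.977000+0.940800))/(1+17/400) = 4671/5000 ≈ 0.934200
step 4 [4y] bond c/1=29/400: DF=(1200763/1000000 − 29/400·(0.977000+0.940800+0.934200))/(1+29/400) = 2317/2500 ≈ 0.926800
step 5 [5y] swap r/1=1091/46697: DF=(1 − 1091/46697·(0.977000+0.940800+0.934200+0.926800))/(1+1091/46697) = 8909/10000 ≈ 0.890900
step 6 [6y] bond c/1=11/400: DF=(2036669/2000000 − 11/400·(0.977000+0.940800+0.934200+0.926800+0.890900))/(1+11/400) = 8661/10000 ≈ 0.866100
step 7 [7y] zero: DF = P = 108/125 ≈ 0.864000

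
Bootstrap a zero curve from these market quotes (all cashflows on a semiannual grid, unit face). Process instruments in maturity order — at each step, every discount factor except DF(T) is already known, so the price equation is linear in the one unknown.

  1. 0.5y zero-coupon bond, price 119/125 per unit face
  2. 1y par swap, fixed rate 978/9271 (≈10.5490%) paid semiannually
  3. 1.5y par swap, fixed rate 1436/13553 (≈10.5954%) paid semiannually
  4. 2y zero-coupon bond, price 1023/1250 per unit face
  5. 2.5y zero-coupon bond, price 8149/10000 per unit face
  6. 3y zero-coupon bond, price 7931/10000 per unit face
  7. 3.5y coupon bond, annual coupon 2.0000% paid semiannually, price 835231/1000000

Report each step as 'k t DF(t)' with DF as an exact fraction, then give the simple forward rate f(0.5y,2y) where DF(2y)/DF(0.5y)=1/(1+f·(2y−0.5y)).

step 1 [0.5y] zero: DF = P = 119/125 ≈ 0.952000
step 2 [1y] swap r/2=489/9271: DF=(1 − 489/9271·(0.952000))/(1+489/9271) = 4511/5000 ≈ 0.902200
step 3 [1.5y] swap r/2=718/13553: DF=(1 − 718/13553·(0.952000+0.902200))/(1+718/13553) = 2141/2500 ≈ 0.856400
step 4 [2y] zero: DF = P = 1023/1250 ≈ 0.818400
step 5 [2.5y] zero: DF = P = 8149/10000 ≈ 0.814900
step 6 [3y] zero: DF = P = 7931/10000 ≈ 0.793100
step 7 [3.5y] bond c/2=1/100: DF=(835231/1000000 − 1/100·(0.952000+0.902200+0.856400+0.818400+0.814900+0.793100))/(1+1/100) = 7761/10000 ≈ 0.776100

1 1/2 119/125
2 1 4511/5000
3 3/2 2141/2500
4 2 1023/1250
5 5/2 8149/10000
6 3 7931/10000
7 7/2 7761/10000
f(0.5y,2y) = ((119/125)/(1023/1250) − 1)/(3/2) = 334/3069 ≈ 10.8830%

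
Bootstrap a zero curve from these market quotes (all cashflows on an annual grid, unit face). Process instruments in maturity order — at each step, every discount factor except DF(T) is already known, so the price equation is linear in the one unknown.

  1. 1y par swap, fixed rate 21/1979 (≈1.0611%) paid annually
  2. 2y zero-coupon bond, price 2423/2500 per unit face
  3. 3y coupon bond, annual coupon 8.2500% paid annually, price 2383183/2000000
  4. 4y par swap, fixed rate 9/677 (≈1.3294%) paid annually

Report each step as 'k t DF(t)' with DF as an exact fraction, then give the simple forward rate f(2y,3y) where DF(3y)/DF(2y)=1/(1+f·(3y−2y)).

step 1 [1y] swap r/1=21/1979: DF=(1 − 21/1979·(0))/(1+21/1979) = 1979/2000 ≈ 0.989500
step 2 [2y] zero: DF = P = 2423/2500 ≈ 0.969200
step 3 [3y] bond c/1=33/400: DF=(2383183/2000000 − 33/400·(0.989500+0.969200))/(1+33/400) = 1903/2000 ≈ 0.951500
step 4 [4y] swap r/1=9/677: DF=(1 − 9/677·(0.989500+0.969200+0.951500))/(1+9/677) = 9487/10000 ≈ 0.948700

1 1 1979/2000
2 2 2423/2500
3 3 1903/2000
4 4 9487/10000
f(2y,3y) = ((2423/2500)/(1903/2000) − 1)/(1) = 177/9515 ≈ 1.8602%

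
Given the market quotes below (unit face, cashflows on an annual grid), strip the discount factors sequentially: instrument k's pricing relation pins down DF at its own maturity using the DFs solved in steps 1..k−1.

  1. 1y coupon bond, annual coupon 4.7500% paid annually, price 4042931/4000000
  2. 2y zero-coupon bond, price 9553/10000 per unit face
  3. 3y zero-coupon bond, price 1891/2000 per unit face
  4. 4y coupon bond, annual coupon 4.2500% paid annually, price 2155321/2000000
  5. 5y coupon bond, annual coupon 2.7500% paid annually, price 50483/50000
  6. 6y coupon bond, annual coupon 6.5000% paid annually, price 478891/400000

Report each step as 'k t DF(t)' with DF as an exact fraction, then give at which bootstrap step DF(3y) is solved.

1 1 9649/10000
2 2 9553/10000
3 3 1891/2000
4 4 9169/10000
5 5 4407/5000
6 6 1679/2000
DF(3y) is solved at step 3

step 1 [1y] bond c/1=19/400: DF=(4042931/4000000 − 19/400·(0))/(1+19/400) = 9649/10000 ≈ 0.964900
step 2 [2y] zero: DF = P = 9553/10000 ≈ 0.955300
step 3 [3y] zero: DF = P = 1891/2000 ≈ 0.945500
step 4 [4y] bond c/1=17/400: DF=(2155321/2000000 − 17/400·(0.964900+0.955300+0.945500))/(1+17/400) = 9169/10000 ≈ 0.916900
step 5 [5y] bond c/1=11/400: DF=(50483/50000 − 11/400·(0.964900+0.955300+0.945500+0.916900))/(1+11/400) = 4407/5000 ≈ 0.881400
step 6 [6y] bond c/1=13/200: DF=(478891/400000 − 13/200·(0.964900+0.955300+0.945500+0.916900+0.881400))/(1+13/200) = 1679/2000 ≈ 0.839500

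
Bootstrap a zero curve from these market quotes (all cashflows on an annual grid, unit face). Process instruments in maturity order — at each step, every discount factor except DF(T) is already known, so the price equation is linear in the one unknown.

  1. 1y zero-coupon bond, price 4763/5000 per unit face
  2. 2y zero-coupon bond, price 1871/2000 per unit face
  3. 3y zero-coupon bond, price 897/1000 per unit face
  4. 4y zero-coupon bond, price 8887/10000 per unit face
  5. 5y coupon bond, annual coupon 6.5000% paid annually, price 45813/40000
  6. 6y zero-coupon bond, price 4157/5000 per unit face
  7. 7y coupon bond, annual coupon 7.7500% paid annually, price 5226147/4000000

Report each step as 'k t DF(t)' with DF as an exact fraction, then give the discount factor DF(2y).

1 1 4763/5000
2 2 1871/2000
3 3 897/1000
4 4 8887/10000
5 5 532/625
6 6 4157/5000
7 7 8273/10000
DF(2y) = 1871/2000 ≈ 0.935500

step 1 [1y] zero: DF = P = 4763/5000 ≈ 0.952600
step 2 [2y] zero: DF = P = 1871/2000 ≈ 0.935500
step 3 [3y] zero: DF = P = 897/1000 ≈ 0.897000
step 4 [4y] zero: DF = P = 8887/10000 ≈ 0.888700
step 5 [5y] bond c/1=13/200: DF=(45813/40000 − 13/200·(0.952600+0.935500+0.897000+0.888700))/(1+13/200) = 532/625 ≈ 0.851200
step 6 [6y] zero: DF = P = 4157/5000 ≈ 0.831400
step 7 [7y] bond c/1=31/400: DF=(5226147/4000000 − 31/400·(0.952600+0.935500+0.897000+0.888700+0.851200+0.831400))/(1+31/400) = 8273/10000 ≈ 0.827300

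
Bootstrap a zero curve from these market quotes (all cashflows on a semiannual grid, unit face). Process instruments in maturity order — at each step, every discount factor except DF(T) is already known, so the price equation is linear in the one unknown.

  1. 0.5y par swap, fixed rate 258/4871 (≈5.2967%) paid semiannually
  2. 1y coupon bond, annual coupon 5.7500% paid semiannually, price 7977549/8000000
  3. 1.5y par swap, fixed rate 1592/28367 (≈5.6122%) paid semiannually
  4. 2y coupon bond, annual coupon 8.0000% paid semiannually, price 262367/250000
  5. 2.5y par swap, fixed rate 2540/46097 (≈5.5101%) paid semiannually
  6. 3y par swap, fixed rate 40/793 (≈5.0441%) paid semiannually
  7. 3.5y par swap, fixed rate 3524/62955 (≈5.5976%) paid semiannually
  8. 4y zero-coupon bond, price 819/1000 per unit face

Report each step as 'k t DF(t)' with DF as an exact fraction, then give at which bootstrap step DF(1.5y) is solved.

1 1/2 4871/5000
2 1 9421/10000
3 3/2 2301/2500
4 2 9/10
5 5/2 873/1000
6 3 431/500
7 7/2 4119/5000
8 4 819/1000
DF(1.5y) is solved at step 3

step 1 [0.5y] swap r/2=129/4871: DF=(1 − 129/4871·(0))/(1+129/4871) = 4871/5000 ≈ 0.974200
step 2 [1y] bond c/2=23/800: DF=(7977549/8000000 − 23/800·(0.974200))/(1+23/800) = 9421/10000 ≈ 0.942100
step 3 [1.5y] swap r/2=796/28367: DF=(1 − 796/28367·(0.974200+0.942100))/(1+796/28367) = 2301/2500 ≈ 0.920400
step 4 [2y] bond c/2=1/25: DF=(262367/250000 − 1/25·(0.974200+0.942100+0.920400))/(1+1/25) = 9/10 ≈ 0.900000
step 5 [2.5y] swap r/2=1270/46097: DF=(1 − 1270/46097·(0.974200+0.942100+0.920400+0.900000))/(1+1270/46097) = 873/1000 ≈ 0.873000
step 6 [3y] swap r/2=20/793: DF=(1 − 20/793·(0.974200+0.942100+0.920400+0.900000+0.873000))/(1+20/793) = 431/500 ≈ 0.862000
step 7 [3.5y] swap r/2=1762/62955: DF=(1 − 1762/62955·(0.974200+0.942100+0.920400+0.900000+0.873000+0.862000))/(1+1762/62955) = 4119/5000 ≈ 0.823800
step 8 [4y] zero: DF = P = 819/1000 ≈ 0.819000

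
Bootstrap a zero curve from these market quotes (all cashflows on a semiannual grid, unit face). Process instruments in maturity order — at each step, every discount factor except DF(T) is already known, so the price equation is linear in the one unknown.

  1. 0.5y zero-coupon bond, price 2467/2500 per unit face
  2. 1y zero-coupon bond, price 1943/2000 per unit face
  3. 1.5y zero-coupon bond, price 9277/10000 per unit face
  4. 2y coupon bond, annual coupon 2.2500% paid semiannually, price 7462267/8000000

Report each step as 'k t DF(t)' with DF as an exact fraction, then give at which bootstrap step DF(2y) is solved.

step 1 [0.5y] zero: DF = P = 2467/2500 ≈ 0.986800
step 2 [1y] zero: DF = P = 1943/2000 ≈ 0.971500
step 3 [1.5y] zero: DF = P = 9277/10000 ≈ 0.927700
step 4 [2y] bond c/2=9/800: DF=(7462267/8000000 − 9/800·(0.986800+0.971500+0.927700))/(1+9/800) = 8903/10000 ≈ 0.890300

1 1/2 2467/2500
2 1 1943/2000
3 3/2 9277/10000
4 2 8903/10000
DF(2y) is solved at step 4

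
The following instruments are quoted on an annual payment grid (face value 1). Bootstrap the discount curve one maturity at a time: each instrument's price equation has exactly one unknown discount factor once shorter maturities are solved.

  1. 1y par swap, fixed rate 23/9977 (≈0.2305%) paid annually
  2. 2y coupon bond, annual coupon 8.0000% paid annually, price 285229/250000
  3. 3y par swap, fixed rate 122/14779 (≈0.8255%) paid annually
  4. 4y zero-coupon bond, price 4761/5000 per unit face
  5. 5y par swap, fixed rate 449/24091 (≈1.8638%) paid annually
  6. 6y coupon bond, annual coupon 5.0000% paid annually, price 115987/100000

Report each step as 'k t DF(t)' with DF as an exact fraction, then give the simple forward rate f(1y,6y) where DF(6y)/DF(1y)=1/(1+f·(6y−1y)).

step 1 [1y] swap r/1=23/9977: DF=(1 − 23/9977·(0))/(1+23/9977) = 9977/10000 ≈ 0.997700
step 2 [2y] bond c/1=2/25: DF=(285229/250000 − 2/25·(0.997700))/(1+2/25) = 393/400 ≈ 0.982500
step 3 [3y] swap r/1=122/14779: DF=(1 − 122/14779·(0.997700+0.982500))/(1+122/14779) = 2439/2500 ≈ 0.975600
step 4 [4y] zero: DF = P = 4761/5000 ≈ 0.952200
step 5 [5y] swap r/1=449/24091: DF=(1 − 449/24091·(0.997700+0.982500+0.975600+0.952200))/(1+449/24091) = 4551/5000 ≈ 0.910200
step 6 [6y] bond c/1=1/20: DF=(115987/100000 − 1/20·(0.997700+0.982500+0.975600+0.952200+0.910200))/(1+1/20) = 547/625 ≈ 0.875200

1 1 9977/10000
2 2 393/400
3 3 2439/2500
4 4 4761/5000
5 5 4551/5000
6 6 547/625
f(1y,6y) = ((9977/10000)/(547/625) − 1)/(5) = 245/8752 ≈ 2.7994%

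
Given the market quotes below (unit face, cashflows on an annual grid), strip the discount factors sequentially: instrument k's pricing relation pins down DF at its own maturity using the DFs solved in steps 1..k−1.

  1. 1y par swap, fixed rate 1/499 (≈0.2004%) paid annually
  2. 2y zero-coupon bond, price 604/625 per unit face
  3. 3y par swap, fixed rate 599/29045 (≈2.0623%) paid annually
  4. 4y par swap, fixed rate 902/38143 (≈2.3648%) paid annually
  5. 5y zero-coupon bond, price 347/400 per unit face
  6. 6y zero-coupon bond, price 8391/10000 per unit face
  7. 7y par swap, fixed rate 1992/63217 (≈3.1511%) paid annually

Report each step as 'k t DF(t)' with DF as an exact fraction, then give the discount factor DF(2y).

1 1 499/500
2 2 604/625
3 3 9401/10000
4 4 4549/5000
5 5 347/400
6 6 8391/10000
7 7 1001/1250
DF(2y) = 604/625 ≈ 0.966400

step 1 [1y] swap r/1=1/499: DF=(1 − 1/499·(0))/(1+1/499) = 499/500 ≈ 0.998000
step 2 [2y] zero: DF = P = 604/625 ≈ 0.966400
step 3 [3y] swap r/1=599/29045: DF=(1 − 599/29045·(0.998000+0.966400))/(1+599/29045) = 9401/10000 ≈ 0.940100
step 4 [4y] swap r/1=902/38143: DF=(1 − 902/38143·(0.998000+0.966400+0.940100))/(1+902/38143) = 4549/5000 ≈ 0.909800
step 5 [5y] zero: DF = P = 347/400 ≈ 0.867500
step 6 [6y] zero: DF = P = 8391/10000 ≈ 0.839100
step 7 [7y] swap r/1=1992/63217: DF=(1 − 1992/63217·(0.998000+0.966400+0.940100+0.909800+0.867500+0.839100))/(1+1992/63217) = 1001/1250 ≈ 0.800800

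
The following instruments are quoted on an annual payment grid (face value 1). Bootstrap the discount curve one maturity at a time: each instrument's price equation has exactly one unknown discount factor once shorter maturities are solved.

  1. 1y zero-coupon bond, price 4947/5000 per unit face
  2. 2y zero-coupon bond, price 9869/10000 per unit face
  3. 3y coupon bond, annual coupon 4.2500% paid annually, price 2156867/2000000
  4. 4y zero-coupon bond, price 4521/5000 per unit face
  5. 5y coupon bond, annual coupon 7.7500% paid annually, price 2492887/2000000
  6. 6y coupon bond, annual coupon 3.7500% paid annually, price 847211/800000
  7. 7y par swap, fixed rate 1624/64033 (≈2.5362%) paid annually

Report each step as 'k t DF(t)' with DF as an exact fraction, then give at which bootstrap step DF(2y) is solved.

1 1 4947/5000
2 2 9869/10000
3 3 9539/10000
4 4 4521/5000
5 5 881/1000
6 6 8503/10000
7 7 1047/1250
DF(2y) is solved at step 2

step 1 [1y] zero: DF = P = 4947/5000 ≈ 0.989400
step 2 [2y] zero: DF = P = 9869/10000 ≈ 0.986900
step 3 [3y] bond c/1=17/400: DF=(2156867/2000000 − 17/400·(0.989400+0.986900))/(1+17/400) = 9539/10000 ≈ 0.953900
step 4 [4y] zero: DF = P = 4521/5000 ≈ 0.904200
step 5 [5y] bond c/1=31/400: DF=(2492887/2000000 − 31/400·(0.989400+0.986900+0.953900+0.904200))/(1+31/400) = 881/1000 ≈ 0.881000
step 6 [6y] bond c/1=3/80: DF=(847211/800000 − 3/80·(0.989400+0.986900+0.953900+0.904200+0.881000))/(1+3/80) = 8503/10000 ≈ 0.850300
step 7 [7y] swap r/1=1624/64033: DF=(1 − 1624/64033·(0.989400+0.986900+0.953900+0.904200+0.881000+0.850300))/(1+1624/64033) = 1047/1250 ≈ 0.837600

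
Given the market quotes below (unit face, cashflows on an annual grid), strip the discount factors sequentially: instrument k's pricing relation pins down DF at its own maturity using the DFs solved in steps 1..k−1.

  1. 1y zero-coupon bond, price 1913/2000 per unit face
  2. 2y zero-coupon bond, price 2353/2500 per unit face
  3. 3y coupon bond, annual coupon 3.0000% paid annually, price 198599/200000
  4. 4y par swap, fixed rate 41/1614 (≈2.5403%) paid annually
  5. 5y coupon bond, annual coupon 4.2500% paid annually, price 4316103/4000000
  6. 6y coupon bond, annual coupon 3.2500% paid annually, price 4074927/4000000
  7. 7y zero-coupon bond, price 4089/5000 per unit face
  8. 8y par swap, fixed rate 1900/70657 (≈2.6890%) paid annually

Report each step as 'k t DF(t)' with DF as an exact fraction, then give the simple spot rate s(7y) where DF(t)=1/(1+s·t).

1 1 1913/2000
2 2 2353/2500
3 3 568/625
4 4 9057/10000
5 5 8837/10000
6 6 421/500
7 7 4089/5000
8 8 81/100
s(7y) = (1/(4089/5000) − 1)/(7) = 911/28623 ≈ 3.1828%

step 1 [1y] zero: DF = P = 1913/2000 ≈ 0.956500
step 2 [2y] zero: DF = P = 2353/2500 ≈ 0.941200
step 3 [3y] bond c/1=3/100: DF=(198599/200000 − 3/100·(0.956500+0.941200))/(1+3/100) = 568/625 ≈ 0.908800
step 4 [4y] swap r/1=41/1614: DF=(1 − 41/1614·(0.956500+0.941200+0.908800))/(1+41/1614) = 9057/10000 ≈ 0.905700
step 5 [5y] bond c/1=17/400: DF=(4316103/4000000 − 17/400·(0.956500+0.941200+0.908800+0.905700))/(1+17/400) = 8837/10000 ≈ 0.883700
step 6 [6y] bond c/1=13/400: DF=(4074927/4000000 − 13/400·(0.956500+0.941200+0.908800+0.905700+0.883700))/(1+13/400) = 421/500 ≈ 0.842000
step 7 [7y] zero: DF = P = 4089/5000 ≈ 0.817800
step 8 [8y] swap r/1=1900/70657: DF=(1 − 1900/70657·(0.956500+0.941200+0.908800+0.905700+0.883700+0.842000+0.817800))/(1+1900/70657) = 81/100 ≈ 0.810000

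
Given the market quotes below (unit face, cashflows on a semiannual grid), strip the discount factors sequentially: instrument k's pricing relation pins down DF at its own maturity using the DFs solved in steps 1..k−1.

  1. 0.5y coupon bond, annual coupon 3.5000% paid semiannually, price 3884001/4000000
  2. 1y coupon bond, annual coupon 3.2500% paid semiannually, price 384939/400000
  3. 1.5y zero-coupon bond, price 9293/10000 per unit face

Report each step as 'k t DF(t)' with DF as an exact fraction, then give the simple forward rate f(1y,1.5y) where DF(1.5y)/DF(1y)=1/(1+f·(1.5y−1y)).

1 1/2 9543/10000
2 1 9317/10000
3 3/2 9293/10000
f(1y,1.5y) = ((9317/10000)/(9293/10000) − 1)/(1/2) = 48/9293 ≈ 0.5165%

step 1 [0.5y] bond c/2=7/400: DF=(3884001/4000000 − 7/400·(0))/(1+7/400) = 9543/10000 ≈ 0.954300
step 2 [1y] bond c/2=13/800: DF=(384939/400000 − 13/800·(0.954300))/(1+13/800) = 9317/10000 ≈ 0.931700
step 3 [1.5y] zero: DF = P = 9293/10000 ≈ 0.929300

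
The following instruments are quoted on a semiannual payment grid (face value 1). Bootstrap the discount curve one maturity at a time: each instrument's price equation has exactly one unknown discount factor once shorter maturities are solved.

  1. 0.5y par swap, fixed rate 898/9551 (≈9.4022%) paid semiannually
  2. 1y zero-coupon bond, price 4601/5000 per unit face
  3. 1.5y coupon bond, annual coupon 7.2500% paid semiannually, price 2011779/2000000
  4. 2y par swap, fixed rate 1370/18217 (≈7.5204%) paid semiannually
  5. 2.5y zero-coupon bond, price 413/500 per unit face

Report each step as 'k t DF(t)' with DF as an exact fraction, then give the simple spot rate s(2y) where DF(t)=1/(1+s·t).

step 1 [0.5y] swap r/2=449/9551: DF=(1 − 449/9551·(0))/(1+449/9551) = 9551/10000 ≈ 0.955100
step 2 [1y] zero: DF = P = 4601/5000 ≈ 0.920200
step 3 [1.5y] bond c/2=29/800: DF=(2011779/2000000 − 29/800·(0.955100+0.920200))/(1+29/800) = 9051/10000 ≈ 0.905100
step 4 [2y] swap r/2=685/18217: DF=(1 − 685/18217·(0.955100+0.920200+0.905100))/(1+685/18217) = 863/1000 ≈ 0.863000
step 5 [2.5y] zero: DF = P = 413/500 ≈ 0.826000

1 1/2 9551/10000
2 1 4601/5000
3 3/2 9051/10000
4 2 863/1000
5 5/2 413/500
s(2y) = (1/(863/1000) − 1)/(2) = 137/1726 ≈ 7.9374%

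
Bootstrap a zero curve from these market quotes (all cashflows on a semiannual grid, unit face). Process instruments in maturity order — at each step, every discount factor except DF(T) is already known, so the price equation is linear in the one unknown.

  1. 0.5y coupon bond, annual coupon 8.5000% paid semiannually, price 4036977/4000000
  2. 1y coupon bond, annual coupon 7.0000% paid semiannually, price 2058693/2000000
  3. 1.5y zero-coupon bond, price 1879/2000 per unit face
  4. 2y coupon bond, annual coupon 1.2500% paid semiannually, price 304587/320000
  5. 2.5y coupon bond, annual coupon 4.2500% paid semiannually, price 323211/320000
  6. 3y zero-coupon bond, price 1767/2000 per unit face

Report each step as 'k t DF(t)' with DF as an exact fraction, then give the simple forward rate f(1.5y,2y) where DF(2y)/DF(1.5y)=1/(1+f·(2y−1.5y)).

step 1 [0.5y] bond c/2=17/400: DF=(4036977/4000000 − 17/400·(0))/(1+17/400) = 9681/10000 ≈ 0.968100
step 2 [1y] bond c/2=7/200: DF=(2058693/2000000 − 7/200·(0.968100))/(1+7/200) = 4809/5000 ≈ 0.961800
step 3 [1.5y] zero: DF = P = 1879/2000 ≈ 0.939500
step 4 [2y] bond c/2=1/160: DF=(304587/320000 − 1/160·(0.968100+0.961800+0.939500))/(1+1/160) = 9281/10000 ≈ 0.928100
step 5 [2.5y] bond c/2=17/800: DF=(323211/320000 − 17/800·(0.968100+0.961800+0.939500+0.928100))/(1+17/800) = 91/100 ≈ 0.910000
step 6 [3y] zero: DF = P = 1767/2000 ≈ 0.883500

1 1/2 9681/10000
2 1 4809/5000
3 3/2 1879/2000
4 2 9281/10000
5 5/2 91/100
6 3 1767/2000
f(1.5y,2y) = ((1879/2000)/(9281/10000) − 1)/(1/2) = 228/9281 ≈ 2.4566%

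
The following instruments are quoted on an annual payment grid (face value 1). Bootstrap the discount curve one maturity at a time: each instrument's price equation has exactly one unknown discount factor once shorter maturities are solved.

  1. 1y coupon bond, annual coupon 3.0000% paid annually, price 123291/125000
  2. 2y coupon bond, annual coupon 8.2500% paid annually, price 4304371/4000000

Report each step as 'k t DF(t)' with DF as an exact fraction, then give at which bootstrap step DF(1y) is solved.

1 1 1197/1250
2 2 9211/10000
DF(1y) is solved at step 1

step 1 [1y] bond c/1=3/100: DF=(123291/125000 − 3/100·(0))/(1+3/100) = 1197/1250 ≈ 0.957600
step 2 [2y] bond c/1=33/400: DF=(4304371/4000000 − 33/400·(0.957600))/(1+33/400) = 9211/10000 ≈ 0.921100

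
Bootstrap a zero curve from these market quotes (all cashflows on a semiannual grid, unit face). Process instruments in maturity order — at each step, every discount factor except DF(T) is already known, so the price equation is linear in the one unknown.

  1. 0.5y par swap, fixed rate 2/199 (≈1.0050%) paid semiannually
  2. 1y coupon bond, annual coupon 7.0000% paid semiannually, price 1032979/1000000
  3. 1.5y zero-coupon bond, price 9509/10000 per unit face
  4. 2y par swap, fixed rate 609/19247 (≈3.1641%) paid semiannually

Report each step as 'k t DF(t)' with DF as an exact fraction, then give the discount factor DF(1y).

1 1/2 199/200
2 1 2411/2500
3 3/2 9509/10000
4 2 9391/10000
DF(1y) = 2411/2500 ≈ 0.964400

step 1 [0.5y] swap r/2=1/199: DF=(1 − 1/199·(0))/(1+1/199) = 199/200 ≈ 0.995000
step 2 [1y] bond c/2=7/200: DF=(1032979/1000000 − 7/200·(0.995000))/(1+7/200) = 2411/2500 ≈ 0.964400
step 3 [1.5y] zero: DF = P = 9509/10000 ≈ 0.950900
step 4 [2y] swap r/2=609/38494: DF=(1 − 609/38494·(0.995000+0.964400+0.950900))/(1+609/38494) = 9391/10000 ≈ 0.939100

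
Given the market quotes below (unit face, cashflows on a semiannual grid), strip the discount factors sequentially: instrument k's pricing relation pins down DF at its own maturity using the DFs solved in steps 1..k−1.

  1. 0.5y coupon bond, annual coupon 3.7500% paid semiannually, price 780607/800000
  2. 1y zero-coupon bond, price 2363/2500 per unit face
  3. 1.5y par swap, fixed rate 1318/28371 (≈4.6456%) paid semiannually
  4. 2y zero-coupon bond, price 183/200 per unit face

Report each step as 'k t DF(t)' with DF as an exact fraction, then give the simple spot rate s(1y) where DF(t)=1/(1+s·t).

step 1 [0.5y] bond c/2=3/160: DF=(780607/800000 − 3/160·(0))/(1+3/160) = 4789/5000 ≈ 0.957800
step 2 [1y] zero: DF = P = 2363/2500 ≈ 0.945200
step 3 [1.5y] swap r/2=659/28371: DF=(1 − 659/28371·(0.957800+0.945200))/(1+659/28371) = 9341/10000 ≈ 0.934100
step 4 [2y] zero: DF = P = 183/200 ≈ 0.915000

1 1/2 4789/5000
2 1 2363/2500
3 3/2 9341/10000
4 2 183/200
s(1y) = (1/(2363/2500) − 1)/(1) = 137/2363 ≈ 5.7977%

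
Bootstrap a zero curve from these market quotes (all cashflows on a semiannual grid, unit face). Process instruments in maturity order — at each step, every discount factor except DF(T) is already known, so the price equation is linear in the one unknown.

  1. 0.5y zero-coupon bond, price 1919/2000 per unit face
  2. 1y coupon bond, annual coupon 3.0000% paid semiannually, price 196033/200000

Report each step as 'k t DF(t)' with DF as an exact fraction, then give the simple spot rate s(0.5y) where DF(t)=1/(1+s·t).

step 1 [0.5y] zero: DF = P = 1919/2000 ≈ 0.959500
step 2 [1y] bond c/2=3/200: DF=(196033/200000 − 3/200·(0.959500))/(1+3/200) = 1903/2000 ≈ 0.951500

1 1/2 1919/2000
2 1 1903/2000
s(0.5y) = (1/(1919/2000) − 1)/(1/2) = 162/1919 ≈ 8.4419%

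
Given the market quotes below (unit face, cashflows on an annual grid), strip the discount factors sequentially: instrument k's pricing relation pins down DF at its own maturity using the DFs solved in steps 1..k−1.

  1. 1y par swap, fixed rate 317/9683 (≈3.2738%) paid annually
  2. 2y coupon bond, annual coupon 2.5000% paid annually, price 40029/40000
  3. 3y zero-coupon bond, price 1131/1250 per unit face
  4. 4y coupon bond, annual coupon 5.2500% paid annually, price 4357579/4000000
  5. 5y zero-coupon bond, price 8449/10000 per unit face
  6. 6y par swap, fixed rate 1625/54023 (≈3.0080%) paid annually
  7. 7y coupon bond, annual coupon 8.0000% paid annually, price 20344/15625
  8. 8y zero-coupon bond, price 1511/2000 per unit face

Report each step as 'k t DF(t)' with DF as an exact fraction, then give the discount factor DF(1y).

1 1 9683/10000
2 2 9527/10000
3 3 1131/1250
4 4 8941/10000
5 5 8449/10000
6 6 67/80
7 7 4027/5000
8 8 1511/2000
DF(1y) = 9683/10000 ≈ 0.968300

step 1 [1y] swap r/1=317/9683: DF=(1 − 317/9683·(0))/(1+317/9683) = 9683/10000 ≈ 0.968300
step 2 [2y] bond c/1=1/40: DF=(40029/40000 − 1/40·(0.968300))/(1+1/40) = 9527/10000 ≈ 0.952700
step 3 [3y] zero: DF = P = 1131/1250 ≈ 0.904800
step 4 [4y] bond c/1=21/400: DF=(4357579/4000000 − 21/400·(0.968300+0.952700+0.904800))/(1+21/400) = 8941/10000 ≈ 0.894100
step 5 [5y] zero: DF = P = 8449/10000 ≈ 0.844900
step 6 [6y] swap r/1=1625/54023: DF=(1 − 1625/54023·(0.968300+0.952700+0.904800+0.894100+0.844900))/(1+1625/54023) = 67/80 ≈ 0.837500
step 7 [7y] bond c/1=2/25: DF=(20344/15625 − 2/25·(0.968300+0.952700+0.904800+0.894100+0.844900+0.837500))/(1+2/25) = 4027/5000 ≈ 0.805400
step 8 [8y] zero: DF = P = 1511/2000 ≈ 0.755500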